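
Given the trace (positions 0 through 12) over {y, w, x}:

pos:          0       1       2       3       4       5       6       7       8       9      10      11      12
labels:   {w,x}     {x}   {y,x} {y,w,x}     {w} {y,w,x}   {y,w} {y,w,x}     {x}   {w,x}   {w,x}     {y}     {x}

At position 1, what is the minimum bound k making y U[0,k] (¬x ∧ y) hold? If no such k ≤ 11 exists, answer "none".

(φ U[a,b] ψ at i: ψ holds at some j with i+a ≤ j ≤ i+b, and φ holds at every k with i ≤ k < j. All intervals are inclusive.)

none

Need earliest j ≥ 1 with (¬x ∧ y), and y at every k in [1,j-1].
  j=1: rhs fails.
  j=2: rhs fails.
  j=3: rhs fails.
  j=4: rhs fails.
  j=5: rhs fails.
  j=6: rhs holds but lhs fails at k=1.
  j=7: rhs fails.
  j=8: rhs fails.
  j=9: rhs fails.
  j=10: rhs fails.
  j=11: rhs holds but lhs fails at k=1.
  j=12: rhs fails.
No witness within the range → none.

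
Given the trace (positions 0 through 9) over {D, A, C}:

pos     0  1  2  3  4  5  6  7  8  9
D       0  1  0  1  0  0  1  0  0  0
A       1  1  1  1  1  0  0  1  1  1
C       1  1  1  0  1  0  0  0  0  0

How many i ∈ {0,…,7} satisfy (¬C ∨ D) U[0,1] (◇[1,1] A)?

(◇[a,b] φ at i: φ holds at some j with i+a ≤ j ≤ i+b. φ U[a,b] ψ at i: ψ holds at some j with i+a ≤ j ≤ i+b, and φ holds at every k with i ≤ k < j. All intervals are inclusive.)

7

Evaluate at each i in [0,7]:
  i=0: ✓ (rhs at j=0)
  i=1: ✓ (rhs at j=1)
  i=2: ✓ (rhs at j=2)
  i=3: ✓ (rhs at j=3)
  i=4: ✗ (no rhs in [4,5])
  i=5: ✓ (rhs at j=6; lhs holds on [5,5])
  i=6: ✓ (rhs at j=6)
  i=7: ✓ (rhs at j=7)
Positions where it holds: {0, 1, 2, 3, 5, 6, 7} → 7.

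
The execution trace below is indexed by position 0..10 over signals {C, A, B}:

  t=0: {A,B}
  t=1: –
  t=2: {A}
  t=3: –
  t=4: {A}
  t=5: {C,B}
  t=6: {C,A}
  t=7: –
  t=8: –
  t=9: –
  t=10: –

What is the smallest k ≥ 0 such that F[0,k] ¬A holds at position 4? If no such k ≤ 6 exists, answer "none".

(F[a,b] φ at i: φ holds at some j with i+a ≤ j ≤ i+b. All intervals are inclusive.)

1

Scan j = 4,5,… for ¬A:
  j=4: fails
  j=5: holds
First hit at j=5, so smallest k = 5-4 = 1.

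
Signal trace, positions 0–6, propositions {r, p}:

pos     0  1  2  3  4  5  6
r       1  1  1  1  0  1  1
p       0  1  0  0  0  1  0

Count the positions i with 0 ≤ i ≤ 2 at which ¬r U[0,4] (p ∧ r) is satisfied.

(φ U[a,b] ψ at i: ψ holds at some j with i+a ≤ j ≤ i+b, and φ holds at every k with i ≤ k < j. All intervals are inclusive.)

1

Evaluate at each i in [0,2]:
  i=0: ✗ (lhs fails at k=0 before rhs at j=1)
  i=1: ✓ (rhs at j=1)
  i=2: ✗ (lhs fails at k=2 before rhs at j=5)
Positions where it holds: {1} → 1.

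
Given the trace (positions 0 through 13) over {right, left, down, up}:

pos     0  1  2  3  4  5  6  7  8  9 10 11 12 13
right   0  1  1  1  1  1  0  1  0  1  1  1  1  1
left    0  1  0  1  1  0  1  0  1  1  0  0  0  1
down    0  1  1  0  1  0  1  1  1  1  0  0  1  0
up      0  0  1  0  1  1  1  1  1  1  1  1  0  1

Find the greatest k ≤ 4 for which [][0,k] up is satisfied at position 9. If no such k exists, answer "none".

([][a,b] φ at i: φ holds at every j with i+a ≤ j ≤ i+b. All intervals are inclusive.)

2

up must hold from j=9 onward; find where it first fails.
  j=9: holds
  j=10: holds
  j=11: holds
  j=12: fails
Holds on [9,11], so largest k = 2.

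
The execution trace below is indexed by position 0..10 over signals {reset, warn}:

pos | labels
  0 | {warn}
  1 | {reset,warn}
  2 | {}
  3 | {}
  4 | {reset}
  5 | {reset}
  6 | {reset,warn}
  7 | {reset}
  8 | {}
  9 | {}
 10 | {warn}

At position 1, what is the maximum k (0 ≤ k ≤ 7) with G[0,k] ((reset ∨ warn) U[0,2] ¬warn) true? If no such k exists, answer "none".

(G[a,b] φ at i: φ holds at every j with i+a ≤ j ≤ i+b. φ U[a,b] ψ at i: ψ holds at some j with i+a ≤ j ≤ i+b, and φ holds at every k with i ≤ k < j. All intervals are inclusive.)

7

((reset ∨ warn) U[0,2] ¬warn) must hold from j=1 onward; find where it first fails.
  j=1: holds
  j=2: holds
  j=3: holds
  j=4: holds
  j=5: holds
  j=6: holds
  j=7: holds
  j=8: holds
Holds through j=8; largest k = 7.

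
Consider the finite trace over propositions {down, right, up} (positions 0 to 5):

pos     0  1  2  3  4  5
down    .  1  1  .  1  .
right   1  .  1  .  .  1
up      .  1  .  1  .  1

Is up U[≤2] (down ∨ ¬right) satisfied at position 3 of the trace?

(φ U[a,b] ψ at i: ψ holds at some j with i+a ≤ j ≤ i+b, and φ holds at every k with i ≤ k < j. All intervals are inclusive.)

Yes

Need some j in [3,5] with (down ∨ ¬right), and up at every k in [3,j-1].
  j=3: (down ∨ ¬right) holds; no prefix to check → satisfied.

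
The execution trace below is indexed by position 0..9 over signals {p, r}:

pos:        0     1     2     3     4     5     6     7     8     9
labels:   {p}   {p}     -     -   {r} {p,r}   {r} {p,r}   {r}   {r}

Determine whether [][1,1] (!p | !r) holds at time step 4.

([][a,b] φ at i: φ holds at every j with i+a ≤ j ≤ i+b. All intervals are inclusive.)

Check (!p | !r) at every j in [5,5]:
  j=5: false
Fails at j=5 → formula fails.

Does not hold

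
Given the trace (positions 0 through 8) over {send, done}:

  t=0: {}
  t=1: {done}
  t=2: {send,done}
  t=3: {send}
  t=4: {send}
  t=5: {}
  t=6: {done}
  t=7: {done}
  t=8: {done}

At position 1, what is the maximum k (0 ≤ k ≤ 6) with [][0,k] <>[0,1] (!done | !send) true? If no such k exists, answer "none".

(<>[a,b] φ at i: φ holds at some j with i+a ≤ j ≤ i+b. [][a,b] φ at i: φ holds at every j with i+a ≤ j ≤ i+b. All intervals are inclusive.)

<>[0,1] (!done | !send) must hold from j=1 onward; find where it first fails.
  j=1: holds
  j=2: holds
  j=3: holds
  j=4: holds
  j=5: holds
  j=6: holds
  j=7: holds
Holds through j=7; largest k = 6.

6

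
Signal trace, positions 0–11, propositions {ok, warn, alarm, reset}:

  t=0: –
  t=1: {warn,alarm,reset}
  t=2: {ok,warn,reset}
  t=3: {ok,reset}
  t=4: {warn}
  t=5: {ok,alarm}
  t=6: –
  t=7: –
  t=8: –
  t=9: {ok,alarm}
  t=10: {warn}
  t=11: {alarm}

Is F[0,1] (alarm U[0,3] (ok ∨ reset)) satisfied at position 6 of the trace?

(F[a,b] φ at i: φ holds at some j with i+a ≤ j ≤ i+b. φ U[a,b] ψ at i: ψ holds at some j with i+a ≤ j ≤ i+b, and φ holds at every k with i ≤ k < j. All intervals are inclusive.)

False

Check (alarm U[0,3] (ok ∨ reset)) at each j in [6,7]:
  j=6: fails
  j=7: fails
No position in the window satisfies it → formula fails.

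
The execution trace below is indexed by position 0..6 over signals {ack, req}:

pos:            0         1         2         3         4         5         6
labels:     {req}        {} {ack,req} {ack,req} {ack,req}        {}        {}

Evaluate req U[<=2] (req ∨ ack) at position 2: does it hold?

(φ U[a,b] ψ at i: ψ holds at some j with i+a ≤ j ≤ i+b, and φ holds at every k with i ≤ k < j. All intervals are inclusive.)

Need some j in [2,4] with (req ∨ ack), and req at every k in [2,j-1].
  j=2: (req ∨ ack) holds; no prefix to check → satisfied.

Yes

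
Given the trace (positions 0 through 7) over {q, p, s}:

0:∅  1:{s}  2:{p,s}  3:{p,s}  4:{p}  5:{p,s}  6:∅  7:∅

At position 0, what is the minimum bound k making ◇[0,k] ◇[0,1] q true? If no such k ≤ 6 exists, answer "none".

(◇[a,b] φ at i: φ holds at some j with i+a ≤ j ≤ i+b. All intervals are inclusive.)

none

Scan j = 0,1,… for ◇[0,1] q:
  j=0: fails
  j=1: fails
  j=2: fails
  j=3: fails
  j=4: fails
  j=5: fails
  j=6: fails
No j in [0,6] satisfies it → none.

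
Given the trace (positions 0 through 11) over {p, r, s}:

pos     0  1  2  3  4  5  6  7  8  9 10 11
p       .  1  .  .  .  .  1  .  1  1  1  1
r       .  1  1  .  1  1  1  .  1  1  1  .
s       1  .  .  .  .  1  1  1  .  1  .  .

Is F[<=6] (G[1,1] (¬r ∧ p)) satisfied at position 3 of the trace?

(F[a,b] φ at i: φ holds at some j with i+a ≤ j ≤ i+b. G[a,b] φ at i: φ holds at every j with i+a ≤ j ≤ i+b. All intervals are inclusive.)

Check G[1,1] (¬r ∧ p) at each j in [3,9]:
  j=3: fails at 4
  j=4: fails at 5
  j=5: fails at 6
  j=6: fails at 7
  j=7: fails at 8
  j=8: fails at 9
  j=9: fails at 10
No position in the window satisfies it → formula fails.

False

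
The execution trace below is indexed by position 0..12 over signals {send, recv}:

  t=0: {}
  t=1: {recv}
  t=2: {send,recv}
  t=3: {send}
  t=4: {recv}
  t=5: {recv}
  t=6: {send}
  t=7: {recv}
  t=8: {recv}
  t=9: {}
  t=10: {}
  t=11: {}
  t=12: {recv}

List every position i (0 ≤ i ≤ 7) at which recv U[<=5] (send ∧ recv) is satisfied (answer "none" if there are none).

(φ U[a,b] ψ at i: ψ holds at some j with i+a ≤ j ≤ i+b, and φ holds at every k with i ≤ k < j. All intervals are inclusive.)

1, 2

Evaluate at each i in [0,7]:
  i=0: ✗ (lhs fails at k=0 before rhs at j=2)
  i=1: ✓ (rhs at j=2; lhs holds on [1,1])
  i=2: ✓ (rhs at j=2)
  i=3: ✗ (no rhs in [3,8])
  i=4: ✗ (no rhs in [4,9])
  i=5: ✗ (no rhs in [5,10])
  i=6: ✗ (no rhs in [6,11])
  i=7: ✗ (no rhs in [7,12])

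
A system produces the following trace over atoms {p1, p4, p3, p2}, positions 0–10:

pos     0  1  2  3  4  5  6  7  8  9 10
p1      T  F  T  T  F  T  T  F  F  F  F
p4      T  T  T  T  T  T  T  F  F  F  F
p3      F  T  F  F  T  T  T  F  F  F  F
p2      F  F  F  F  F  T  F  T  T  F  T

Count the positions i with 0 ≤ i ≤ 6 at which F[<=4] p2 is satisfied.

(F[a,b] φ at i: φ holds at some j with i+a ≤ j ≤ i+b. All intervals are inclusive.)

Evaluate at each i in [0,6]:
  i=0: ✗ (none in [0,4])
  i=1: ✓ (witness j=5)
  i=2: ✓ (witness j=5)
  i=3: ✓ (witness j=5)
  i=4: ✓ (witness j=5)
  i=5: ✓ (witness j=5)
  i=6: ✓ (witness j=7)
Positions where it holds: {1, 2, 3, 4, 5, 6} → 6.

6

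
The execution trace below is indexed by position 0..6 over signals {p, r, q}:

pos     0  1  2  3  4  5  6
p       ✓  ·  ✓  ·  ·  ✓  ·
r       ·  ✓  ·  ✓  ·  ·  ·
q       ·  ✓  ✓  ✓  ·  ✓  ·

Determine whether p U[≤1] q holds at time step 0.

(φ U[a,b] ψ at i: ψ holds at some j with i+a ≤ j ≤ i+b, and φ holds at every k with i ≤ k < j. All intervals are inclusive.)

Yes

Need some j in [0,1] with q, and p at every k in [0,j-1].
  j=0: q false.
  j=1: q holds; p holds at every k in [0,0] → satisfied.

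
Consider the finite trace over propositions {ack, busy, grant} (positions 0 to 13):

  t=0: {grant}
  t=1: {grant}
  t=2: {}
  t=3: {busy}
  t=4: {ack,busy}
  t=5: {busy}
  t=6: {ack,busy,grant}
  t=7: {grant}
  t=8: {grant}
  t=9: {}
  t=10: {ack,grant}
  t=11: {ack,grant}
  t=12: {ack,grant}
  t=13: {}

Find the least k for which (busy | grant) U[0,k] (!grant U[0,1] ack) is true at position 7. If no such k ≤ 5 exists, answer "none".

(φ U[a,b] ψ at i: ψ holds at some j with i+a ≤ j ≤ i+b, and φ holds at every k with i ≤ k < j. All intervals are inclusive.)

Need earliest j ≥ 7 with (!grant U[0,1] ack), and (busy | grant) at every k in [7,j-1].
  j=7: rhs fails.
  j=8: rhs fails.
  j=9: rhs holds; lhs holds on [7,8]. k = 2.

2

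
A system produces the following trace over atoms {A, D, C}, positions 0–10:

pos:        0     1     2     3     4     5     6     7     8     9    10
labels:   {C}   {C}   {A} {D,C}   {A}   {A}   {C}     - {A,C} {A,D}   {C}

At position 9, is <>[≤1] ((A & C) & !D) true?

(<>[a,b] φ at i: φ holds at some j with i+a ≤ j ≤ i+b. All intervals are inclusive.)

Does not hold

Check ((A & C) & !D) at each j in [9,10]:
  j=9: false
  j=10: false
No position in the window satisfies it → formula fails.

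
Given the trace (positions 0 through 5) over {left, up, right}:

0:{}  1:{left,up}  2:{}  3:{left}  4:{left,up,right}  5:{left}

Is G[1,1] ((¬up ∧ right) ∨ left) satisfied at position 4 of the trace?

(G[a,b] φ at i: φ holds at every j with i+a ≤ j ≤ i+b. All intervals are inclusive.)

Holds

Check ((¬up ∧ right) ∨ left) at every j in [5,5]:
  j=5: true
All positions satisfy it → formula holds.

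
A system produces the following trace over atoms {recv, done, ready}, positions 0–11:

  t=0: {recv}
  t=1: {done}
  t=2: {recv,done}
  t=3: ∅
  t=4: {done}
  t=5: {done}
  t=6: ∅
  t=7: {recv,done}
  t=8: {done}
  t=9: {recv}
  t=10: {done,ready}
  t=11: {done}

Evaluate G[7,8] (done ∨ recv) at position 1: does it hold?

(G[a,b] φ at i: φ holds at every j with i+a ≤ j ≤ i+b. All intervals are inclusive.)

True

Check (done ∨ recv) at every j in [8,9]:
  j=8: true
  j=9: true
All positions satisfy it → formula holds.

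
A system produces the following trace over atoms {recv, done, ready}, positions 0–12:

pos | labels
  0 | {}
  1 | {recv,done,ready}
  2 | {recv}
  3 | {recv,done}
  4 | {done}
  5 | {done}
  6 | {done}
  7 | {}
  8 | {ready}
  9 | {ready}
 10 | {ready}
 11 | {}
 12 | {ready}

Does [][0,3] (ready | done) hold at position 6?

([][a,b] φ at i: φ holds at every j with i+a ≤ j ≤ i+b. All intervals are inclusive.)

Check (ready | done) at every j in [6,9]:
  j=6: true
  j=7: false
  j=8: true
  j=9: true
Fails at j=7 → formula fails.

No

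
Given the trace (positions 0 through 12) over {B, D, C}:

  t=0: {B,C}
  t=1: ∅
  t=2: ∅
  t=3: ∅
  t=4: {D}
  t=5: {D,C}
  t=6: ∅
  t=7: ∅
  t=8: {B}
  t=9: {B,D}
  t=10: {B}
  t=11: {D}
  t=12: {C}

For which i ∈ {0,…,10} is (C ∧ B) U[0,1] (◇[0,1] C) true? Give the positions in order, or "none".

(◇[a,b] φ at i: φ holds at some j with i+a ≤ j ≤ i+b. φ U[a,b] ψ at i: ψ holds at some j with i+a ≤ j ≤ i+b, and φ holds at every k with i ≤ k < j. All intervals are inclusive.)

Evaluate at each i in [0,10]:
  i=0: ✓ (rhs at j=0)
  i=1: ✗ (no rhs in [1,2])
  i=2: ✗ (no rhs in [2,3])
  i=3: ✗ (lhs fails at k=3 before rhs at j=4)
  i=4: ✓ (rhs at j=4)
  i=5: ✓ (rhs at j=5)
  i=6: ✗ (no rhs in [6,7])
  i=7: ✗ (no rhs in [7,8])
  i=8: ✗ (no rhs in [8,9])
  i=9: ✗ (no rhs in [9,10])
  i=10: ✗ (lhs fails at k=10 before rhs at j=11)

0, 4, 5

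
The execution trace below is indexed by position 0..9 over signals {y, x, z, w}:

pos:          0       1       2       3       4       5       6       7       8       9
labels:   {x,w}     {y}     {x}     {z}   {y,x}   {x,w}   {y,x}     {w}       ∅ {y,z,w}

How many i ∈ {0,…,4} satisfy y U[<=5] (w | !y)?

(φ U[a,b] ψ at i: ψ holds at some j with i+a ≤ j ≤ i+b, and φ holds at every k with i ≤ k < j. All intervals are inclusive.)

Evaluate at each i in [0,4]:
  i=0: ✓ (rhs at j=0)
  i=1: ✓ (rhs at j=2; lhs holds on [1,1])
  i=2: ✓ (rhs at j=2)
  i=3: ✓ (rhs at j=3)
  i=4: ✓ (rhs at j=5; lhs holds on [4,4])
Positions where it holds: {0, 1, 2, 3, 4} → 5.

5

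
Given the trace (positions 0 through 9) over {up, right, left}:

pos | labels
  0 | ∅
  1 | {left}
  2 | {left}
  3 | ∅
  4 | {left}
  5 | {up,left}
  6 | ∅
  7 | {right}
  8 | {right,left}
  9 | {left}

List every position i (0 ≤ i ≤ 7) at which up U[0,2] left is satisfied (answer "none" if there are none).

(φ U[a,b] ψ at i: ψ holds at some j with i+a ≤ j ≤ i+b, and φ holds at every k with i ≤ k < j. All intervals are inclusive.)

1, 2, 4, 5

Evaluate at each i in [0,7]:
  i=0: ✗ (lhs fails at k=0 before rhs at j=1)
  i=1: ✓ (rhs at j=1)
  i=2: ✓ (rhs at j=2)
  i=3: ✗ (lhs fails at k=3 before rhs at j=4)
  i=4: ✓ (rhs at j=4)
  i=5: ✓ (rhs at j=5)
  i=6: ✗ (lhs fails at k=6 before rhs at j=8)
  i=7: ✗ (lhs fails at k=7 before rhs at j=8)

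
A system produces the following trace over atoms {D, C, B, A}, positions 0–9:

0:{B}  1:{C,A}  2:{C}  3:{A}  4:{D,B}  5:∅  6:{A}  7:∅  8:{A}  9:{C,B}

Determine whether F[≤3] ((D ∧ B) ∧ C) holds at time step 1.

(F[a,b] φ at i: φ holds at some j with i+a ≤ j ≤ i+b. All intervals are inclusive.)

Check ((D ∧ B) ∧ C) at each j in [1,4]:
  j=1: false
  j=2: false
  j=3: false
  j=4: false
No position in the window satisfies it → formula fails.

No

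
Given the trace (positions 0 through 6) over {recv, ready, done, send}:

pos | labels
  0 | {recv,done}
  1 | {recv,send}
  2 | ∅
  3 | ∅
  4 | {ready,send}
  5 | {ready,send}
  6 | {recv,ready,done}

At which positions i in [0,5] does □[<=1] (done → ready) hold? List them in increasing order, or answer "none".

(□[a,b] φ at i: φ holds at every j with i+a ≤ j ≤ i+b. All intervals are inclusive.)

1, 2, 3, 4, 5

Evaluate at each i in [0,5]:
  i=0: ✗ (fails at j=0)
  i=1: ✓ (all of [1,2])
  i=2: ✓ (all of [2,3])
  i=3: ✓ (all of [3,4])
  i=4: ✓ (all of [4,5])
  i=5: ✓ (all of [5,6])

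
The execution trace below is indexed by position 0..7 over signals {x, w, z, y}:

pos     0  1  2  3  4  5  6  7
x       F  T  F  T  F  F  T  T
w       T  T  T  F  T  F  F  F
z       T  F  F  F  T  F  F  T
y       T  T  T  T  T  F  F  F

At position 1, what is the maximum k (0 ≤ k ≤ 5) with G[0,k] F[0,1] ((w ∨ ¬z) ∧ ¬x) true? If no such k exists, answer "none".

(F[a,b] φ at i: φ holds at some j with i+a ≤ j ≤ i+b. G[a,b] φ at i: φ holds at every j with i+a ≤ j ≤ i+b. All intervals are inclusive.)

4

F[0,1] ((w ∨ ¬z) ∧ ¬x) must hold from j=1 onward; find where it first fails.
  j=1: holds
  j=2: holds
  j=3: holds
  j=4: holds
  j=5: holds
  j=6: fails
Holds on [1,5], so largest k = 4.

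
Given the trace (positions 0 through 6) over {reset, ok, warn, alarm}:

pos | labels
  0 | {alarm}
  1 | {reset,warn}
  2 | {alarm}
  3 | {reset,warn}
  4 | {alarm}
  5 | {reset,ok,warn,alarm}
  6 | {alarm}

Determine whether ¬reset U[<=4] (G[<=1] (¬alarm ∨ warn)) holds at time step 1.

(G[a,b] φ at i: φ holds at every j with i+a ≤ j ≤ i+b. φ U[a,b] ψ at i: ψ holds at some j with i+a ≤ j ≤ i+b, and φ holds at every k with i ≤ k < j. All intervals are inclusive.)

Need some j in [1,5] with G[<=1] (¬alarm ∨ warn), and ¬reset at every k in [1,j-1].
  j=1: G[<=1] (¬alarm ∨ warn) — fails at 2.
  j=2: G[<=1] (¬alarm ∨ warn) — fails at 2.
  j=3: G[<=1] (¬alarm ∨ warn) — fails at 4.
  j=4: G[<=1] (¬alarm ∨ warn) — fails at 4.
  j=5: G[<=1] (¬alarm ∨ warn) — fails at 6.
No j in the window works → until fails.

Does not hold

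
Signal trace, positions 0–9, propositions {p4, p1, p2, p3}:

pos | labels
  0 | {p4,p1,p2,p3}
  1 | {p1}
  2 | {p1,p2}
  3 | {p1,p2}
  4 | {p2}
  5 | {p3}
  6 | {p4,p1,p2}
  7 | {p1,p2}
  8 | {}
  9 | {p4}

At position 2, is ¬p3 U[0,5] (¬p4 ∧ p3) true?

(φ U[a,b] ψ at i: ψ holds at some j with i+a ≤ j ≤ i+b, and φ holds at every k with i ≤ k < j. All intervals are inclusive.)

Need some j in [2,7] with (¬p4 ∧ p3), and ¬p3 at every k in [2,j-1].
  j=2: (¬p4 ∧ p3) false.
  j=3: (¬p4 ∧ p3) false.
  j=4: (¬p4 ∧ p3) false.
  j=5: (¬p4 ∧ p3) holds; ¬p3 holds at every k in [2,4] → satisfied.

Yes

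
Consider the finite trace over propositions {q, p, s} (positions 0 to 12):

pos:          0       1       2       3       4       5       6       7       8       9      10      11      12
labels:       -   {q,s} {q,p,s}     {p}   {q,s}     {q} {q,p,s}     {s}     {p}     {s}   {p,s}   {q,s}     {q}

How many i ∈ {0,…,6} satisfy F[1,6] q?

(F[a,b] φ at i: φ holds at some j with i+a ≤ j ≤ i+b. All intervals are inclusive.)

7

Evaluate at each i in [0,6]:
  i=0: ✓ (witness j=1)
  i=1: ✓ (witness j=2)
  i=2: ✓ (witness j=4)
  i=3: ✓ (witness j=4)
  i=4: ✓ (witness j=5)
  i=5: ✓ (witness j=6)
  i=6: ✓ (witness j=11)
Positions where it holds: {0, 1, 2, 3, 4, 5, 6} → 7.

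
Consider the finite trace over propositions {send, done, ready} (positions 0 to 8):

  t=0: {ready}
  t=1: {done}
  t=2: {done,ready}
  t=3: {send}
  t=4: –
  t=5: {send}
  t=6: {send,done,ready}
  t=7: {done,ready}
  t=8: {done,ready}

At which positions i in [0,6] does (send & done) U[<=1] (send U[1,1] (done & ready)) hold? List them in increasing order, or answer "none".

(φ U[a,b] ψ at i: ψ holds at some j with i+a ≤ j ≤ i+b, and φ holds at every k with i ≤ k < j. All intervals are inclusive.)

Evaluate at each i in [0,6]:
  i=0: ✗ (no rhs in [0,1])
  i=1: ✗ (no rhs in [1,2])
  i=2: ✗ (no rhs in [2,3])
  i=3: ✗ (no rhs in [3,4])
  i=4: ✗ (lhs fails at k=4 before rhs at j=5)
  i=5: ✓ (rhs at j=5)
  i=6: ✓ (rhs at j=6)

5, 6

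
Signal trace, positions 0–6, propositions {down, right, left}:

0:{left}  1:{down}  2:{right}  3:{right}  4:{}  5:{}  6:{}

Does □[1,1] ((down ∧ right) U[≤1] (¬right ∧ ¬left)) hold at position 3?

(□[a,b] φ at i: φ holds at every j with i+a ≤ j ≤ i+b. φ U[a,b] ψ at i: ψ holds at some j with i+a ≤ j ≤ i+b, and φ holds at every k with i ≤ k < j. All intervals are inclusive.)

Holds

Check ((down ∧ right) U[≤1] (¬right ∧ ¬left)) at every j in [4,4]:
  j=4: holds
All positions satisfy it → formula holds.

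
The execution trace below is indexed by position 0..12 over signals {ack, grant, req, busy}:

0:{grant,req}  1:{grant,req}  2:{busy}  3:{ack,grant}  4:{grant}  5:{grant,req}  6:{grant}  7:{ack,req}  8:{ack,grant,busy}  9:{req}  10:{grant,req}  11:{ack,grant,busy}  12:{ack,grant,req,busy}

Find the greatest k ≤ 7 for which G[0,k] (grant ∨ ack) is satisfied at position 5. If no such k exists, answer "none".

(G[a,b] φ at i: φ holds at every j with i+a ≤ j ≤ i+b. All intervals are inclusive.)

3

(grant ∨ ack) must hold from j=5 onward; find where it first fails.
  j=5: holds
  j=6: holds
  j=7: holds
  j=8: holds
  j=9: fails
Holds on [5,8], so largest k = 3.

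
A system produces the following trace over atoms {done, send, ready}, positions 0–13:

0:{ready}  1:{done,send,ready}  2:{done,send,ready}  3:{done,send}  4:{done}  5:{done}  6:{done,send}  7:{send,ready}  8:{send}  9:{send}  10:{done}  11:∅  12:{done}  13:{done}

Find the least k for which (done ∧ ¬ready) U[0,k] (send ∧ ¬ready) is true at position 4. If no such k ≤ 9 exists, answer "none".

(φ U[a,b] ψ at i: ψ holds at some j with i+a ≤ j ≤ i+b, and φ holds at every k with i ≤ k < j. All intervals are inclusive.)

2

Need earliest j ≥ 4 with (send ∧ ¬ready), and (done ∧ ¬ready) at every k in [4,j-1].
  j=4: rhs fails.
  j=5: rhs fails.
  j=6: rhs holds; lhs holds on [4,5]. k = 2.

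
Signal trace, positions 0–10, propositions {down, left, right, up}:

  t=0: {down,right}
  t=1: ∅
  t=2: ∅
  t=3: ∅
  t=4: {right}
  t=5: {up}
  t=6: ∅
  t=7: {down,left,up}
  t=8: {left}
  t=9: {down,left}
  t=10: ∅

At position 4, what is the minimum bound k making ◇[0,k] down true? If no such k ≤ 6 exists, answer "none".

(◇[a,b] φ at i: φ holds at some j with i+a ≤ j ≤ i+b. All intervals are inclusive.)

3

Scan j = 4,5,… for down:
  j=4: fails
  j=5: fails
  j=6: fails
  j=7: holds
First hit at j=7, so smallest k = 7-4 = 3.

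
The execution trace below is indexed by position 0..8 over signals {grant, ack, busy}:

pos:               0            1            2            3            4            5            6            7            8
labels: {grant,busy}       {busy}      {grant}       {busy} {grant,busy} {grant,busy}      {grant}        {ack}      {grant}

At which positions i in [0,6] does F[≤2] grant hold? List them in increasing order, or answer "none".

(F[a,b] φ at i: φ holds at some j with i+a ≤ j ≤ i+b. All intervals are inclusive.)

0, 1, 2, 3, 4, 5, 6

Evaluate at each i in [0,6]:
  i=0: ✓ (witness j=0)
  i=1: ✓ (witness j=2)
  i=2: ✓ (witness j=2)
  i=3: ✓ (witness j=4)
  i=4: ✓ (witness j=4)
  i=5: ✓ (witness j=5)
  i=6: ✓ (witness j=6)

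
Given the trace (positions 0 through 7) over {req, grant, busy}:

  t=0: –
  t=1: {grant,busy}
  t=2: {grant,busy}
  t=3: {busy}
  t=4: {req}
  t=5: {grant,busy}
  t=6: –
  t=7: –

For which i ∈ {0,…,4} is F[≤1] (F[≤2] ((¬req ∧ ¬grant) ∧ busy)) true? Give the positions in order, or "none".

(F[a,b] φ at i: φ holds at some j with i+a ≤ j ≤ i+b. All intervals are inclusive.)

0, 1, 2, 3

Evaluate at each i in [0,4]:
  i=0: ✓ (witness j=1)
  i=1: ✓ (witness j=1)
  i=2: ✓ (witness j=2)
  i=3: ✓ (witness j=3)
  i=4: ✗ (none in [4,5])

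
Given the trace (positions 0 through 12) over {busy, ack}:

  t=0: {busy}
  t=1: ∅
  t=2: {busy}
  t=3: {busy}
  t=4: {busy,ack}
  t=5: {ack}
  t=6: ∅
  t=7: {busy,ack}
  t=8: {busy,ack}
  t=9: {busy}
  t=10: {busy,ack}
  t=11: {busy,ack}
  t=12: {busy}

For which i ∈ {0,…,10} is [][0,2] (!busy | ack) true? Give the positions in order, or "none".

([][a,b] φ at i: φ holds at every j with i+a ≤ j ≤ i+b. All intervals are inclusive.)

Evaluate at each i in [0,10]:
  i=0: ✗ (fails at j=0)
  i=1: ✗ (fails at j=2)
  i=2: ✗ (fails at j=2)
  i=3: ✗ (fails at j=3)
  i=4: ✓ (all of [4,6])
  i=5: ✓ (all of [5,7])
  i=6: ✓ (all of [6,8])
  i=7: ✗ (fails at j=9)
  i=8: ✗ (fails at j=9)
  i=9: ✗ (fails at j=9)
  i=10: ✗ (fails at j=12)

4, 5, 6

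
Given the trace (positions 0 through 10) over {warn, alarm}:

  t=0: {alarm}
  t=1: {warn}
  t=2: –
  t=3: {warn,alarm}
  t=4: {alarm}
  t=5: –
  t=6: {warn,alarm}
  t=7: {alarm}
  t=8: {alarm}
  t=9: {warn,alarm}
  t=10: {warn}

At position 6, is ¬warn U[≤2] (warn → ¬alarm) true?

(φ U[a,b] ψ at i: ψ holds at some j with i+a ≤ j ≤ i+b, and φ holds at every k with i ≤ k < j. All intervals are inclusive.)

No

Need some j in [6,8] with (warn → ¬alarm), and ¬warn at every k in [6,j-1].
  j=6: (warn → ¬alarm) false.
  j=7: (warn → ¬alarm) holds, but ¬warn fails at k=6 → not this j.
  j=8: (warn → ¬alarm) holds, but ¬warn fails at k=6 → not this j.
No j in the window works → until fails.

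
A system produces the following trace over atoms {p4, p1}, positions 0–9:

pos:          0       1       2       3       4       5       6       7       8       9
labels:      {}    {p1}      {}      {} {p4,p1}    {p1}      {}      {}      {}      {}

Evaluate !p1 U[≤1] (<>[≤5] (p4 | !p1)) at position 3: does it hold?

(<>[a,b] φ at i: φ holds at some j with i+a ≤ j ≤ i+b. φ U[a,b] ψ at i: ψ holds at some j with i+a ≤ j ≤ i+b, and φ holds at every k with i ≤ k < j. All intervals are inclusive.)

Yes

Need some j in [3,4] with <>[≤5] (p4 | !p1), and !p1 at every k in [3,j-1].
  j=3: <>[≤5] (p4 | !p1) holds; no prefix to check → satisfied.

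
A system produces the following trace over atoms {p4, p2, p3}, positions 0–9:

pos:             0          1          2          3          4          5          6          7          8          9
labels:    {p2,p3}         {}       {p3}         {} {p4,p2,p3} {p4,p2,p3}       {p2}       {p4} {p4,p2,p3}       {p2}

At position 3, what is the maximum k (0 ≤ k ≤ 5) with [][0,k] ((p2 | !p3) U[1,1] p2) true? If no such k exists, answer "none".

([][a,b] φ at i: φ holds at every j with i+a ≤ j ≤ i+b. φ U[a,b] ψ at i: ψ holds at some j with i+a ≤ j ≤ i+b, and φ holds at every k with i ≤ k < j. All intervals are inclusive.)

((p2 | !p3) U[1,1] p2) must hold from j=3 onward; find where it first fails.
  j=3: holds
  j=4: holds
  j=5: holds
  j=6: fails
Holds on [3,5], so largest k = 2.

2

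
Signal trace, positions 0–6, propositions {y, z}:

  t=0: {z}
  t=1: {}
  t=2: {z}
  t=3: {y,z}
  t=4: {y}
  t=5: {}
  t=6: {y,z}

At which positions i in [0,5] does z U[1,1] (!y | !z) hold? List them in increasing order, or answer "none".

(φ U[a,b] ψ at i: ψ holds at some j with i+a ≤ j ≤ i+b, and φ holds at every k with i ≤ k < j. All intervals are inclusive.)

Evaluate at each i in [0,5]:
  i=0: ✓ (rhs at j=1; lhs holds on [0,0])
  i=1: ✗ (lhs fails at k=1 before rhs at j=2)
  i=2: ✗ (no rhs in [3,3])
  i=3: ✓ (rhs at j=4; lhs holds on [3,3])
  i=4: ✗ (lhs fails at k=4 before rhs at j=5)
  i=5: ✗ (no rhs in [6,6])

0, 3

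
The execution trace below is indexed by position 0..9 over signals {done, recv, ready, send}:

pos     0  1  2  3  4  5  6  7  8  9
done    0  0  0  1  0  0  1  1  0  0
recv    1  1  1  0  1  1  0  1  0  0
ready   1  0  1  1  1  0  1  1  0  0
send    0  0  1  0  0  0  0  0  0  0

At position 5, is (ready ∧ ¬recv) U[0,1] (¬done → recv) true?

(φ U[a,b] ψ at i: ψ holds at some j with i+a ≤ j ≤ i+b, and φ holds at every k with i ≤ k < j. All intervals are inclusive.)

True

Need some j in [5,6] with (¬done → recv), and (ready ∧ ¬recv) at every k in [5,j-1].
  j=5: (¬done → recv) holds; no prefix to check → satisfied.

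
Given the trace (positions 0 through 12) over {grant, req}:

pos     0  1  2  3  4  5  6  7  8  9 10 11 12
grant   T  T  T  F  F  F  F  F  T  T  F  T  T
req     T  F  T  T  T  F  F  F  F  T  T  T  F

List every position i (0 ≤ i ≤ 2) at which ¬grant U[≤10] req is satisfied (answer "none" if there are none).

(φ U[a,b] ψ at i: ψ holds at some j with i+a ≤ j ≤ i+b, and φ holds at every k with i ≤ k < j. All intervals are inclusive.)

0, 2

Evaluate at each i in [0,2]:
  i=0: ✓ (rhs at j=0)
  i=1: ✗ (lhs fails at k=1 before rhs at j=2)
  i=2: ✓ (rhs at j=2)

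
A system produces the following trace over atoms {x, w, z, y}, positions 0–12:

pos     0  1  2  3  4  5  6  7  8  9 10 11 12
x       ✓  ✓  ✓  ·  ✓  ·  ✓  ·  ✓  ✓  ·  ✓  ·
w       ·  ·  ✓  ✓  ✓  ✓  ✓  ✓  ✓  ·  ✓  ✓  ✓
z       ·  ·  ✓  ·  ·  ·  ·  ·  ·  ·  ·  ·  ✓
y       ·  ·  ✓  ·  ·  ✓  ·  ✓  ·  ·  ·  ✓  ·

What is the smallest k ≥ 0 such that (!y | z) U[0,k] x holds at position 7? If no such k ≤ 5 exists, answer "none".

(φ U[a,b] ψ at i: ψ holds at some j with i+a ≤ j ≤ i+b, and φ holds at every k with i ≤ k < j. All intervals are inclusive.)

Need earliest j ≥ 7 with x, and (!y | z) at every k in [7,j-1].
  j=7: rhs fails.
  j=8: rhs holds but lhs fails at k=7.
  j=9: rhs holds but lhs fails at k=7.
  j=10: rhs fails.
  j=11: rhs holds but lhs fails at k=7.
  j=12: rhs fails.
No witness within the range → none.

none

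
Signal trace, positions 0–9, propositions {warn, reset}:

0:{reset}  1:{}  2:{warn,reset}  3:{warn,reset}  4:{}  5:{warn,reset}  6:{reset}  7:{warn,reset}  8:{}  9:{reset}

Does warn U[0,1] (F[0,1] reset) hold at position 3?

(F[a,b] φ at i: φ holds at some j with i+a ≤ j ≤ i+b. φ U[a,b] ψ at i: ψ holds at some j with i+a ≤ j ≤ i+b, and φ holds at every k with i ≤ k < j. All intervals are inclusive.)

Holds

Need some j in [3,4] with F[0,1] reset, and warn at every k in [3,j-1].
  j=3: F[0,1] reset holds; no prefix to check → satisfied.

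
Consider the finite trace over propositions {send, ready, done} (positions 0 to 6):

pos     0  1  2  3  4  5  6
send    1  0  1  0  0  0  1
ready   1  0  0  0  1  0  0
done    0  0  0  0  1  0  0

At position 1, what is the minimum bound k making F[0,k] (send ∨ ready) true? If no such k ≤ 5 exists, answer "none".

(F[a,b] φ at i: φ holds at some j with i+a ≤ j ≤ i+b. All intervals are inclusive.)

Scan j = 1,2,… for (send ∨ ready):
  j=1: fails
  j=2: holds
First hit at j=2, so smallest k = 2-1 = 1.

1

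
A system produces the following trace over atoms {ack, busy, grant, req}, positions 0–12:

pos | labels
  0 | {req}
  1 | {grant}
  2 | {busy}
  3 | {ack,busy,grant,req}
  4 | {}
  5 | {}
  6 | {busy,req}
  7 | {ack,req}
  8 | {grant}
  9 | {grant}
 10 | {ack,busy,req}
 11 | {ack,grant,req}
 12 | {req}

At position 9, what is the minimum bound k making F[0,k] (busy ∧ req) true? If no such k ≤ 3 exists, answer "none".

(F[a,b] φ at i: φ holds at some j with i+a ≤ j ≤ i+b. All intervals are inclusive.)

1

Scan j = 9,10,… for (busy ∧ req):
  j=9: fails
  j=10: holds
First hit at j=10, so smallest k = 10-9 = 1.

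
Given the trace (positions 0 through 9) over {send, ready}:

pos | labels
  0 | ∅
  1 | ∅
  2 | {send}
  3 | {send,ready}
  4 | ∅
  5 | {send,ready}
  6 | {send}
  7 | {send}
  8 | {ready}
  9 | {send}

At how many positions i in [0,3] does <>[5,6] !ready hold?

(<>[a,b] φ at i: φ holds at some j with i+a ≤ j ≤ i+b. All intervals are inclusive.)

4

Evaluate at each i in [0,3]:
  i=0: ✓ (witness j=6)
  i=1: ✓ (witness j=6)
  i=2: ✓ (witness j=7)
  i=3: ✓ (witness j=9)
Positions where it holds: {0, 1, 2, 3} → 4.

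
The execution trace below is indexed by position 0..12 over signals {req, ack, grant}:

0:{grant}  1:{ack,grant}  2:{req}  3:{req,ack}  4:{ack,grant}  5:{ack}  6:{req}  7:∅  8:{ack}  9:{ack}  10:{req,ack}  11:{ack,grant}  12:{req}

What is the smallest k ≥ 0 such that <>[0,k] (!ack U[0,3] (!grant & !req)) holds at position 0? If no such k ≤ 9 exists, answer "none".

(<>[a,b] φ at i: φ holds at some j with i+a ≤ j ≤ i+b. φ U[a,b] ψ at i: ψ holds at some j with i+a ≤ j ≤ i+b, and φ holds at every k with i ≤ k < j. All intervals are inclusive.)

Scan j = 0,1,… for (!ack U[0,3] (!grant & !req)):
  j=0: fails
  j=1: fails
  j=2: fails
  j=3: fails
  j=4: fails
  j=5: holds
First hit at j=5, so smallest k = 5-0 = 5.

5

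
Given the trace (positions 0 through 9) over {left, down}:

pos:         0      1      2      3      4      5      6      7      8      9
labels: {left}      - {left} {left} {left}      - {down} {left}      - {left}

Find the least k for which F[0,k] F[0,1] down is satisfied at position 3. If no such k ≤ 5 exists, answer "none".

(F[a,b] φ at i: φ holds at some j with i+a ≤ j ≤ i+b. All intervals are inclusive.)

2

Scan j = 3,4,… for F[0,1] down:
  j=3: fails
  j=4: fails
  j=5: holds
First hit at j=5, so smallest k = 5-3 = 2.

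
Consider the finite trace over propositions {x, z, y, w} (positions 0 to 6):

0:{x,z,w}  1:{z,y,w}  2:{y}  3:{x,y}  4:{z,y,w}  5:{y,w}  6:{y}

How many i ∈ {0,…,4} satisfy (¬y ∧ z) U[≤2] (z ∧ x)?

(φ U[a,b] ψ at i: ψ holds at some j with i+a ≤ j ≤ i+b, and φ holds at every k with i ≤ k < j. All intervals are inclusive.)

1

Evaluate at each i in [0,4]:
  i=0: ✓ (rhs at j=0)
  i=1: ✗ (no rhs in [1,3])
  i=2: ✗ (no rhs in [2,4])
  i=3: ✗ (no rhs in [3,5])
  i=4: ✗ (no rhs in [4,6])
Positions where it holds: {0} → 1.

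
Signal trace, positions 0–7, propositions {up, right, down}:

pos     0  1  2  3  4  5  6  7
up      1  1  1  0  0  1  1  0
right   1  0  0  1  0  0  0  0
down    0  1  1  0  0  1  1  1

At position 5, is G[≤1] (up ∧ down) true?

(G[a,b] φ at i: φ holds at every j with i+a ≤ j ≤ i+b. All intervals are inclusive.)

True

Check (up ∧ down) at every j in [5,6]:
  j=5: true
  j=6: true
All positions satisfy it → formula holds.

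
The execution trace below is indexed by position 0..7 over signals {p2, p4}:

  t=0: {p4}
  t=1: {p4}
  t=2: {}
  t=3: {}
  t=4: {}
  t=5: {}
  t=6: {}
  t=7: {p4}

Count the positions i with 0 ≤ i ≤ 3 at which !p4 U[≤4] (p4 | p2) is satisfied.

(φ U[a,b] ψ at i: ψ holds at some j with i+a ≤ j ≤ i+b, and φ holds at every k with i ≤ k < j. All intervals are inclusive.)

3

Evaluate at each i in [0,3]:
  i=0: ✓ (rhs at j=0)
  i=1: ✓ (rhs at j=1)
  i=2: ✗ (no rhs in [2,6])
  i=3: ✓ (rhs at j=7; lhs holds on [3,6])
Positions where it holds: {0, 1, 3} → 3.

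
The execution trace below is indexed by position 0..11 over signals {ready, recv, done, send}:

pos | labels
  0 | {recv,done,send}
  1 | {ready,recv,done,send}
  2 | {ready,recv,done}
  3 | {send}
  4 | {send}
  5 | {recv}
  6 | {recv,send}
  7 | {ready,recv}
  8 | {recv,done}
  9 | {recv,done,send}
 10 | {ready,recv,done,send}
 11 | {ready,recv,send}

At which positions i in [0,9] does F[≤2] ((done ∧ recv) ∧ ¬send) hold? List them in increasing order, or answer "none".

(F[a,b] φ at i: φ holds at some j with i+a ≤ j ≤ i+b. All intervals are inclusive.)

0, 1, 2, 6, 7, 8

Evaluate at each i in [0,9]:
  i=0: ✓ (witness j=2)
  i=1: ✓ (witness j=2)
  i=2: ✓ (witness j=2)
  i=3: ✗ (none in [3,5])
  i=4: ✗ (none in [4,6])
  i=5: ✗ (none in [5,7])
  i=6: ✓ (witness j=8)
  i=7: ✓ (witness j=8)
  i=8: ✓ (witness j=8)
  i=9: ✗ (none in [9,11])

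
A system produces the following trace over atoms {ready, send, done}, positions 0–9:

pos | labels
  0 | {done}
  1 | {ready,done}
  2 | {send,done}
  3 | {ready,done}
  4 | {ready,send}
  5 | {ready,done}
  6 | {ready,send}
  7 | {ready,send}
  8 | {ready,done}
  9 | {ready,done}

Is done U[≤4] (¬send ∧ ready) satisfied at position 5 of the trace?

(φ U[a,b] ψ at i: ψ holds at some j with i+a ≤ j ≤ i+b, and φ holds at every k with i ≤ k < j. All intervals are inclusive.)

Holds

Need some j in [5,9] with (¬send ∧ ready), and done at every k in [5,j-1].
  j=5: (¬send ∧ ready) holds; no prefix to check → satisfied.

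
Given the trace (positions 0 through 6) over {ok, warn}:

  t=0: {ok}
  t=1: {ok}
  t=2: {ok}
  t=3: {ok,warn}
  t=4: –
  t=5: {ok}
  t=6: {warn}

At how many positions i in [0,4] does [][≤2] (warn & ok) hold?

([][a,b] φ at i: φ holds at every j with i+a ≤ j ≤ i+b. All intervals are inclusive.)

0

Evaluate at each i in [0,4]:
  i=0: ✗ (fails at j=0)
  i=1: ✗ (fails at j=1)
  i=2: ✗ (fails at j=2)
  i=3: ✗ (fails at j=4)
  i=4: ✗ (fails at j=4)
Positions where it holds: {} → 0.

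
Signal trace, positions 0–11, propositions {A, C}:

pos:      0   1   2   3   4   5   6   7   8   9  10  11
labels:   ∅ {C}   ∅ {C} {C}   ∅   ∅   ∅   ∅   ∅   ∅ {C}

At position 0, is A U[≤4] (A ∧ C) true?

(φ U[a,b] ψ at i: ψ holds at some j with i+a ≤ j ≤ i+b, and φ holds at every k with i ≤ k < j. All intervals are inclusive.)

No

Need some j in [0,4] with (A ∧ C), and A at every k in [0,j-1].
  j=0: (A ∧ C) false.
  j=1: (A ∧ C) false.
  j=2: (A ∧ C) false.
  j=3: (A ∧ C) false.
  j=4: (A ∧ C) false.
No j in the window works → until fails.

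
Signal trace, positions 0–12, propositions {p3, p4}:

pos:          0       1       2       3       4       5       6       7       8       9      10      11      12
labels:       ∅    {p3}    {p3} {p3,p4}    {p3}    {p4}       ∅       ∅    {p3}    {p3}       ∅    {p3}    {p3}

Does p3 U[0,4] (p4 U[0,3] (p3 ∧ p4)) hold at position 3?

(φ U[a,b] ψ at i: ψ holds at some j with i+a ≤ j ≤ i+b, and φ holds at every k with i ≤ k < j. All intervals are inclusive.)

True

Need some j in [3,7] with (p4 U[0,3] (p3 ∧ p4)), and p3 at every k in [3,j-1].
  j=3: (p4 U[0,3] (p3 ∧ p4)) holds; no prefix to check → satisfied.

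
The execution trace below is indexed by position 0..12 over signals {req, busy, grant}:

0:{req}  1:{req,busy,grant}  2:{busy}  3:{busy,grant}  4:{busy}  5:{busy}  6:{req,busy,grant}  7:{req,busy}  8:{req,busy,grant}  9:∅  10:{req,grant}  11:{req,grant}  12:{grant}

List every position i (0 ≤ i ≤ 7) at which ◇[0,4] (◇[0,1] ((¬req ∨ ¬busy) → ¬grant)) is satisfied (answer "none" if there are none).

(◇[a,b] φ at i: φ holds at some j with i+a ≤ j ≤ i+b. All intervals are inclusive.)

Evaluate at each i in [0,7]:
  i=0: ✓ (witness j=0)
  i=1: ✓ (witness j=1)
  i=2: ✓ (witness j=2)
  i=3: ✓ (witness j=3)
  i=4: ✓ (witness j=4)
  i=5: ✓ (witness j=5)
  i=6: ✓ (witness j=6)
  i=7: ✓ (witness j=7)

0, 1, 2, 3, 4, 5, 6, 7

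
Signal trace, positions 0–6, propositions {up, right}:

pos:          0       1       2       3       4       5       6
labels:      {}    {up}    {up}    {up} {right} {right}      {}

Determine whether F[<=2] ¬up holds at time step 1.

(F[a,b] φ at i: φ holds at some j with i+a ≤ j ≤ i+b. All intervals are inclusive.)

Does not hold

Check ¬up at each j in [1,3]:
  j=1: false
  j=2: false
  j=3: false
No position in the window satisfies it → formula fails.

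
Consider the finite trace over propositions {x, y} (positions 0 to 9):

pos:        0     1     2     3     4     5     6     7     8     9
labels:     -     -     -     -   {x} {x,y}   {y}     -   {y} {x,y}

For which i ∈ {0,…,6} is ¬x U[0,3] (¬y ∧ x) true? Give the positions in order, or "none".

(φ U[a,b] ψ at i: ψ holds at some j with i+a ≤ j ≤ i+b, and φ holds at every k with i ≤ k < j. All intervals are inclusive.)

Evaluate at each i in [0,6]:
  i=0: ✗ (no rhs in [0,3])
  i=1: ✓ (rhs at j=4; lhs holds on [1,3])
  i=2: ✓ (rhs at j=4; lhs holds on [2,3])
  i=3: ✓ (rhs at j=4; lhs holds on [3,3])
  i=4: ✓ (rhs at j=4)
  i=5: ✗ (no rhs in [5,8])
  i=6: ✗ (no rhs in [6,9])

1, 2, 3, 4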